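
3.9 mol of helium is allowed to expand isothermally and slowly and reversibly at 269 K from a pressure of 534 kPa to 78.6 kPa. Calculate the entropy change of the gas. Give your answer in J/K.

For an isothermal ideal gas ΔS_gas = nR ln(P₁/P₂) = 3.9 × 8.314 × ln(534/78.6) = 62.1 J/K.

ΔS_gas = 62.1 J/K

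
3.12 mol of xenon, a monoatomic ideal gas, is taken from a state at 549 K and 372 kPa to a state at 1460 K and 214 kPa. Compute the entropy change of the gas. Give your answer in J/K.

ΔS = 77.8 J/K

ΔS = nC_p ln(T₂/T₁) − nR ln(P₂/P₁), with C_p = 5R/2 = 20.79 J mol⁻¹ K⁻¹ for a monoatomic ideal gas.
ΔS = 3.12 × [20.79 × ln(1460/549) − 8.314 × ln(214/372)] = 77.8 J/K.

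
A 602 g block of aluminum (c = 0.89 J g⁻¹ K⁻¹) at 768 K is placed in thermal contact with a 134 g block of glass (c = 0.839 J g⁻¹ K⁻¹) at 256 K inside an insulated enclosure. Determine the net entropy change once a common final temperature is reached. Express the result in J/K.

ΔS_total = 43.9 J/K

Energy balance: T_f = (m₁c₁T₁ + m₂c₂T₂)/(m₁c₁ + m₂c₂) = 679.2 K.
ΔS₁ = m₁c₁ ln(T_f/T₁) = 535.78 × ln(679.2/768) = -65.84 J/K.
ΔS₂ = m₂c₂ ln(T_f/T₂) = 112.426 × ln(679.2/256) = 109.7 J/K.
ΔS_total = -65.84 + 109.7 = 43.9 J/K.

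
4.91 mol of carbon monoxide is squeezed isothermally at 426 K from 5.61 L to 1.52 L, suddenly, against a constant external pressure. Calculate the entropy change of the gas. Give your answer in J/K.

Entropy is a state function, so ΔS_gas depends only on the end states.
For an isothermal ideal gas ΔS_gas = nR ln(V₂/V₁) = 4.91 × 8.314 × ln(1.52/5.61) = -53.3 J/K.

ΔS_gas = -53.3 J/K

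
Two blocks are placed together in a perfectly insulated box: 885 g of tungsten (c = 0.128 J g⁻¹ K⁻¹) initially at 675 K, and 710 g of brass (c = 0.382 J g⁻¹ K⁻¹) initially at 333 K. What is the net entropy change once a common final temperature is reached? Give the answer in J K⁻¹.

ΔS_total = 21.6 J/K

Energy balance: T_f = (m₁c₁T₁ + m₂c₂T₂)/(m₁c₁ + m₂c₂) = 433.76 K.
ΔS₁ = m₁c₁ ln(T_f/T₁) = 113.28 × ln(433.76/675) = -50.1 J/K.
ΔS₂ = m₂c₂ ln(T_f/T₂) = 271.22 × ln(433.76/333) = 71.7 J/K.
ΔS_total = -50.1 + 71.7 = 21.6 J/K.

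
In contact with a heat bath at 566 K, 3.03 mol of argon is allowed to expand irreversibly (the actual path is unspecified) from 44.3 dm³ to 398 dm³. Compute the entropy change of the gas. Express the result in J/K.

ΔS_gas = 55.3 J/K

Entropy is a state function, so ΔS_gas depends only on the end states.
For an isothermal ideal gas ΔS_gas = nR ln(V₂/V₁) = 3.03 × 8.314 × ln(398/44.3) = 55.3 J/K.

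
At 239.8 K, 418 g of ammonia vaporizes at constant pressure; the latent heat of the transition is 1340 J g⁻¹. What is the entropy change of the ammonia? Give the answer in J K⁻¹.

Heat absorbed by the substance: Q = mL = 418 × 1340 = 560120 J.
At constant T, ΔS = Q_rev/T = 560120 / 239.8 = 2340 J/K.

ΔS = 2340 J/K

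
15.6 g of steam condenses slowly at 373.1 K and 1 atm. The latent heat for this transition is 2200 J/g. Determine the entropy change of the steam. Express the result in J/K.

ΔS = -92 J/K

Heat released by the substance: Q = −mL = −15.6 × 2200 = −34320 J.
At constant T, ΔS = Q_rev/T = −34320 / 373.1 = -92 J/K.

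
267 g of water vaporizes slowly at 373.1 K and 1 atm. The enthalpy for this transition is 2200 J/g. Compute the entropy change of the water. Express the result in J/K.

Heat absorbed by the substance: Q = mL = 267 × 2200 = 587400 J.
At constant T, ΔS = Q_rev/T = 587400 / 373.1 = 1570 J/K.

ΔS = 1570 J/K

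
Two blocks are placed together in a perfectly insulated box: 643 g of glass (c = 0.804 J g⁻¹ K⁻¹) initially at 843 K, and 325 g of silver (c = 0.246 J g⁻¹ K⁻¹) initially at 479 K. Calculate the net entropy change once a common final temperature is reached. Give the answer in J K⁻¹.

ΔS_total = 9.63 J/K

Energy balance: T_f = (m₁c₁T₁ + m₂c₂T₂)/(m₁c₁ + m₂c₂) = 794.25 K.
ΔS₁ = m₁c₁ ln(T_f/T₁) = 516.972 × ln(794.25/843) = -30.8 J/K.
ΔS₂ = m₂c₂ ln(T_f/T₂) = 79.95 × ln(794.25/479) = 40.43 J/K.
ΔS_total = -30.8 + 40.43 = 9.63 J/K.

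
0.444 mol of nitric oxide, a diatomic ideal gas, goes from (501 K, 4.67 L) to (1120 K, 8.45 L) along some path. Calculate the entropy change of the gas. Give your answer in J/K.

Entropy is a state function: ΔS = nC_V ln(T₂/T₁) + nR ln(V₂/V₁), with C_V = 5R/2 = 20.79 J mol⁻¹ K⁻¹ for a diatomic ideal gas.
ΔS = 0.444 × [20.79 × ln(1120/501) + 8.314 × ln(8.45/4.67)] = 9.61 J/K.

ΔS = 9.61 J/K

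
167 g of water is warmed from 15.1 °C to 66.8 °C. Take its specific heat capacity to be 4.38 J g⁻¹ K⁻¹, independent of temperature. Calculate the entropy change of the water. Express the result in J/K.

ΔS = 121 J/K

In kelvin: T₁ = 288.25 K, T₂ = 339.95 K. ΔS = ∫dQ_rev/T = m c ln(T₂/T₁) = 167 × 4.38 × ln(339.95/288.25) = 121 J/K.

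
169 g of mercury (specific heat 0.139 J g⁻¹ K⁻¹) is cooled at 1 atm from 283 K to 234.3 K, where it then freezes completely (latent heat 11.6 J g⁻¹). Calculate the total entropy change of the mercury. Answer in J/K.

Cooling step: ΔS₁ = m c ln(T_tr/T_i) = 169 × 0.139 × ln(234.3/283) = -4.436 J/K.
Phase change: ΔS₂ = −mL/T_tr = −169 × 11.6 / 234.3 = -8.367 J/K.
ΔS_total = (-4.436) + (-8.367) = -12.8 J/K.

ΔS = -12.8 J/K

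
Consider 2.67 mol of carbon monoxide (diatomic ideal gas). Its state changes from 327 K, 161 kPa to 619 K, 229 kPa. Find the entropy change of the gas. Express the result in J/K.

ΔS = nC_p ln(T₂/T₁) − nR ln(P₂/P₁), with C_p = 7R/2 = 29.1 J mol⁻¹ K⁻¹ for a diatomic ideal gas.
ΔS = 2.67 × [29.1 × ln(619/327) − 8.314 × ln(229/161)] = 41.8 J/K.

ΔS = 41.8 J/K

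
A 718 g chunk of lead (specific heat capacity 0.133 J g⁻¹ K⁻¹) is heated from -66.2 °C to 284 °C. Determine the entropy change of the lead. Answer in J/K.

In kelvin: T₁ = 206.95 K, T₂ = 557.15 K. ΔS = ∫dQ_rev/T = m c ln(T₂/T₁) = 718 × 0.133 × ln(557.15/206.95) = 94.6 J/K.

ΔS = 94.6 J/K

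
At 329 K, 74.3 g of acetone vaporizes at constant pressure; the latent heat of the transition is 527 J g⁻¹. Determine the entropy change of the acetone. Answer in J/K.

ΔS = 119 J/K

Heat absorbed by the substance: Q = mL = 74.3 × 527 = 39156.1 J.
At constant T, ΔS = Q_rev/T = 39156.1 / 329 = 119 J/K.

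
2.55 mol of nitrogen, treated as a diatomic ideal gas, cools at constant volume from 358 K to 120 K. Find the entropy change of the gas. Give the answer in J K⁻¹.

At constant volume, ΔS = nC_V ln(T₂/T₁) with C_V = 5R/2 = 20.79 J mol⁻¹ K⁻¹.
ΔS = 2.55 × 20.79 × ln(120/358) = -57.9 J/K.

ΔS = -57.9 J/K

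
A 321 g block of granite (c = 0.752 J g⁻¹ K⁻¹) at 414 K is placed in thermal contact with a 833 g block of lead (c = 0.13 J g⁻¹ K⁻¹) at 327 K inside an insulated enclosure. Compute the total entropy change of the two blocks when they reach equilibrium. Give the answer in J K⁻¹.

ΔS_total = 2.02 J/K

Energy balance: T_f = (m₁c₁T₁ + m₂c₂T₂)/(m₁c₁ + m₂c₂) = 387.06 K.
ΔS₁ = m₁c₁ ln(T_f/T₁) = 241.392 × ln(387.06/414) = -16.24 J/K.
ΔS₂ = m₂c₂ ln(T_f/T₂) = 108.29 × ln(387.06/327) = 18.26 J/K.
ΔS_total = -16.24 + 18.26 = 2.02 J/K.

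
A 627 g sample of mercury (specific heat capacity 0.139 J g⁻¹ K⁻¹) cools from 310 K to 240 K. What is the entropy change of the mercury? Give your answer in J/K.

ΔS = -22.3 J/K

ΔS = ∫dQ_rev/T = m c ln(T₂/T₁) = 627 × 0.139 × ln(240/310) = -22.3 J/K.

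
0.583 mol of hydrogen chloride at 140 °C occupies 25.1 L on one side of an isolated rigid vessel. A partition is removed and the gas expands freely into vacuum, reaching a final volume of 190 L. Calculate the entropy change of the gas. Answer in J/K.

ΔS_gas = 9.81 J/K

No heat is exchanged and no work is done, so the ideal-gas temperature stays constant.
Entropy is a state function; using a reversible isothermal path, ΔS_gas = nR ln(V₂/V₁) = 0.583 × 8.314 × ln(190/25.1) = 9.81 J/K.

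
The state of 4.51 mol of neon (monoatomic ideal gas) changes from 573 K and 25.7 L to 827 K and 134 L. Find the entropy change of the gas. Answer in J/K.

ΔS = 82.6 J/K

Entropy is a state function: ΔS = nC_V ln(T₂/T₁) + nR ln(V₂/V₁), with C_V = 3R/2 = 12.47 J mol⁻¹ K⁻¹ for a monoatomic ideal gas.
ΔS = 4.51 × [12.47 × ln(827/573) + 8.314 × ln(134/25.7)] = 82.6 J/K.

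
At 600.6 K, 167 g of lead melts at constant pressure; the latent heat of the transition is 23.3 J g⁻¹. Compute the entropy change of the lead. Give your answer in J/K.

Heat absorbed by the substance: Q = mL = 167 × 23.3 = 3891.1 J.
At constant T, ΔS = Q_rev/T = 3891.1 / 600.6 = 6.48 J/K.

ΔS = 6.48 J/K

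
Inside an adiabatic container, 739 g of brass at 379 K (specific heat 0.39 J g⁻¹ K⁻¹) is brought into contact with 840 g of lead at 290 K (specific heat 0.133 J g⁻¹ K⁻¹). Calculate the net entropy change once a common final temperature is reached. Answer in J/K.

Energy balance: T_f = (m₁c₁T₁ + m₂c₂T₂)/(m₁c₁ + m₂c₂) = 354.14 K.
ΔS₁ = m₁c₁ ln(T_f/T₁) = 288.21 × ln(354.14/379) = -19.55 J/K.
ΔS₂ = m₂c₂ ln(T_f/T₂) = 111.72 × ln(354.14/290) = 22.32 J/K.
ΔS_total = -19.55 + 22.32 = 2.77 J/K.

ΔS_total = 2.77 J/K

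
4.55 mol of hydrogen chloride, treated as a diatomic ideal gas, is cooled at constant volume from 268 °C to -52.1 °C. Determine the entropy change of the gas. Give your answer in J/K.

In kelvin: T₁ = 541.15 K, T₂ = 221.05 K. At constant volume, ΔS = nC_V ln(T₂/T₁) with C_V = 5R/2 = 20.79 J mol⁻¹ K⁻¹.
ΔS = 4.55 × 20.79 × ln(221.05/541.15) = -84.7 J/K.

ΔS = -84.7 J/K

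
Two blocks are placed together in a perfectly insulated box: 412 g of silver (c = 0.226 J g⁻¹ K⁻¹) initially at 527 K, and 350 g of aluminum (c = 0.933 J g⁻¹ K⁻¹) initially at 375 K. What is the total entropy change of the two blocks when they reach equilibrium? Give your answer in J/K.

ΔS_total = 4.46 J/K

Energy balance: T_f = (m₁c₁T₁ + m₂c₂T₂)/(m₁c₁ + m₂c₂) = 408.72 K.
ΔS₁ = m₁c₁ ln(T_f/T₁) = 93.112 × ln(408.72/527) = -23.665 J/K.
ΔS₂ = m₂c₂ ln(T_f/T₂) = 326.55 × ln(408.72/375) = 28.121 J/K.
ΔS_total = -23.665 + 28.121 = 4.46 J/K.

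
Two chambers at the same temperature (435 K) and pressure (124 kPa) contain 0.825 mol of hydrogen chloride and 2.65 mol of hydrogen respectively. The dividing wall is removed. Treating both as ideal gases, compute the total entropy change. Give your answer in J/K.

ΔS_mix = 15.8 J/K

Mole fractions: x_A = 0.825/3.47 = 0.237, x_B = 0.763.
ΔS_mix = −R(n_A ln x_A + n_B ln x_B) = −8.314 × (0.825 ln 0.237 + 2.65 ln 0.763) = 15.8 J/K.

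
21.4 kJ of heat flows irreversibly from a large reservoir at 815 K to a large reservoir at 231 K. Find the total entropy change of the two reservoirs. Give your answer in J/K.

ΔS_hot = −Q/T_H = −21400/815 = -26.26 J/K and ΔS_cold = +Q/T_C = 21400/231 = 92.64 J/K.
ΔS_total = -26.26 + 92.64 = 66.4 J/K, positive as the second law requires.

ΔS_total = 66.4 J/K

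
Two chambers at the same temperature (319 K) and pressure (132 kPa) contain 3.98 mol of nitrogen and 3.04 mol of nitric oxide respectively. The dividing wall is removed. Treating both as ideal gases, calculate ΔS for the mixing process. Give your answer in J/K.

ΔS_mix = 39.9 J/K

Mole fractions: x_A = 3.98/7.02 = 0.567, x_B = 0.433.
ΔS_mix = −R(n_A ln x_A + n_B ln x_B) = −8.314 × (3.98 ln 0.567 + 3.04 ln 0.433) = 39.9 J/K.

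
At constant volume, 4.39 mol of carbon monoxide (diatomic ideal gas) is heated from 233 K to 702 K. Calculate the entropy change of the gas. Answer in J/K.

ΔS = 101 J/K

At constant volume, ΔS = nC_V ln(T₂/T₁) with C_V = 5R/2 = 20.79 J mol⁻¹ K⁻¹.
ΔS = 4.39 × 20.79 × ln(702/233) = 101 J/K.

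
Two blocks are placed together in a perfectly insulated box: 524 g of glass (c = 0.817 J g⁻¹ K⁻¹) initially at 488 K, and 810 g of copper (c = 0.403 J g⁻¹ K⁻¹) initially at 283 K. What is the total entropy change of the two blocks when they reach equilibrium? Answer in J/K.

Energy balance: T_f = (m₁c₁T₁ + m₂c₂T₂)/(m₁c₁ + m₂c₂) = 399.31 K.
ΔS₁ = m₁c₁ ln(T_f/T₁) = 428.108 × ln(399.31/488) = -85.87 J/K.
ΔS₂ = m₂c₂ ln(T_f/T₂) = 326.43 × ln(399.31/283) = 112.4 J/K.
ΔS_total = -85.87 + 112.4 = 26.5 J/K.

ΔS_total = 26.5 J/K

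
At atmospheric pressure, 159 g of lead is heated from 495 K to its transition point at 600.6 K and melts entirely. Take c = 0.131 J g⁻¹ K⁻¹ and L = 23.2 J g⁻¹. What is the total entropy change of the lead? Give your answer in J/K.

ΔS = 10.2 J/K

Warming step: ΔS₁ = m c ln(T_tr/T_i) = 159 × 0.131 × ln(600.6/495) = 4.028 J/K.
Phase change: ΔS₂ = +mL/T_tr = 159 × 23.2 / 600.6 = 6.142 J/K.
ΔS_total = (4.028) + (6.142) = 10.2 J/K.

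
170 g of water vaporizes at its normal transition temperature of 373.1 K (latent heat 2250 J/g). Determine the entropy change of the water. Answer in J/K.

Heat absorbed by the substance: Q = mL = 170 × 2250 = 382500 J.
At constant T, ΔS = Q_rev/T = 382500 / 373.1 = 1030 J/K.

ΔS = 1030 J/K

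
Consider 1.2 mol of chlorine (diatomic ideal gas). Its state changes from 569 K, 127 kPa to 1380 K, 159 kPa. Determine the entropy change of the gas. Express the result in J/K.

ΔS = nC_p ln(T₂/T₁) − nR ln(P₂/P₁), with C_p = 7R/2 = 29.1 J mol⁻¹ K⁻¹ for a diatomic ideal gas.
ΔS = 1.2 × [29.1 × ln(1380/569) − 8.314 × ln(159/127)] = 28.7 J/K.

ΔS = 28.7 J/K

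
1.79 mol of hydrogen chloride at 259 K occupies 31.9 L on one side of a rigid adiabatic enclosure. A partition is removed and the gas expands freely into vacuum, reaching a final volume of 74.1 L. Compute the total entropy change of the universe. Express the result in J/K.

No heat is exchanged and no work is done, so the ideal-gas temperature stays constant.
Entropy is a state function; using a reversible isothermal path, ΔS_gas = nR ln(V₂/V₁) = 1.79 × 8.314 × ln(74.1/31.9) = 12.5 J/K.
The insulated surroundings exchange no heat, so ΔS_surr = 0 and ΔS_universe = ΔS_gas.

ΔS_universe = 12.5 J/K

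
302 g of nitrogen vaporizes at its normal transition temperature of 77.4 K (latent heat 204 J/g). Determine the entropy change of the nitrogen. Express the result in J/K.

ΔS = 796 J/K

Heat absorbed by the substance: Q = mL = 302 × 204 = 61608 J.
At constant T, ΔS = Q_rev/T = 61608 / 77.4 = 796 J/K.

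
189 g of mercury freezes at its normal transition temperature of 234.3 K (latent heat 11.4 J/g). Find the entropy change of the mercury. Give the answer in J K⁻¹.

ΔS = -9.2 J/K

Heat released by the substance: Q = −mL = −189 × 11.4 = −2154.6 J.
At constant T, ΔS = Q_rev/T = −2154.6 / 234.3 = -9.2 J/K.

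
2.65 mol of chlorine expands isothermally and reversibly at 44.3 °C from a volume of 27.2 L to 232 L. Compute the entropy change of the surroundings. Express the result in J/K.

For an isothermal ideal gas ΔS_gas = nR ln(V₂/V₁) = 2.65 × 8.314 × ln(232/27.2) = 47.2 J/K.
The process is reversible, so ΔS_surr = −ΔS_gas = -47.2 J/K and ΔS_universe = 0.

ΔS_surr = -47.2 J/K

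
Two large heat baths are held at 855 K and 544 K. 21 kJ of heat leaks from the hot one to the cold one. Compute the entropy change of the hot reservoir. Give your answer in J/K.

The hot reservoir loses heat Q, so ΔS_hot = −Q/T_H = −21000/855 = -24.6 J/K.

ΔS_hot = -24.6 J/K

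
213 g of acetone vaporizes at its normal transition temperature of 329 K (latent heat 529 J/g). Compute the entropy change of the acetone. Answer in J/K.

ΔS = 342 J/K

Heat absorbed by the substance: Q = mL = 213 × 529 = 112677 J.
At constant T, ΔS = Q_rev/T = 112677 / 329 = 342 J/K.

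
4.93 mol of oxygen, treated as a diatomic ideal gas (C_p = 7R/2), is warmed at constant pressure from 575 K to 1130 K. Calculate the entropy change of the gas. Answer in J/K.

ΔS = 96.9 J/K

At constant pressure, ΔS = nC_p ln(T₂/T₁) with C_p = 7R/2 = 29.1 J mol⁻¹ K⁻¹.
ΔS = 4.93 × 29.1 × ln(1130/575) = 96.9 J/K.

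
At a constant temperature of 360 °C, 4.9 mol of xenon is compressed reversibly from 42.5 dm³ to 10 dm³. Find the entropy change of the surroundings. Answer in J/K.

ΔS_surr = 58.9 J/K

For an isothermal ideal gas ΔS_gas = nR ln(V₂/V₁) = 4.9 × 8.314 × ln(10/42.5) = -58.9 J/K.
The process is reversible, so ΔS_surr = −ΔS_gas = 58.9 J/K and ΔS_universe = 0.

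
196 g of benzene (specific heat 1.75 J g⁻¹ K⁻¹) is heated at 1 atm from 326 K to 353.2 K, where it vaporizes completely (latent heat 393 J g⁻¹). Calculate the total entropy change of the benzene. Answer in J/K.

Warming step: ΔS₁ = m c ln(T_tr/T_i) = 196 × 1.75 × ln(353.2/326) = 27.49 J/K.
Phase change: ΔS₂ = +mL/T_tr = 196 × 393 / 353.2 = 218.1 J/K.
ΔS_total = (27.49) + (218.1) = 246 J/K.

ΔS = 246 J/K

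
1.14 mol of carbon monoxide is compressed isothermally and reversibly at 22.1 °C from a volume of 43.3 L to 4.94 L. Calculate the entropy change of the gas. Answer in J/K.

ΔS_gas = -20.6 J/K

For an isothermal ideal gas ΔS_gas = nR ln(V₂/V₁) = 1.14 × 8.314 × ln(4.94/43.3) = -20.6 J/K.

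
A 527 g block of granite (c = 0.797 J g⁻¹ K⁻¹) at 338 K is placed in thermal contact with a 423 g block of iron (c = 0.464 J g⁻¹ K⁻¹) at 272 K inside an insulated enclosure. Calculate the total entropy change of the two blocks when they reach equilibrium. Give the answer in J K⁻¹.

Energy balance: T_f = (m₁c₁T₁ + m₂c₂T₂)/(m₁c₁ + m₂c₂) = 316.98 K.
ΔS₁ = m₁c₁ ln(T_f/T₁) = 420.019 × ln(316.98/338) = -26.97 J/K.
ΔS₂ = m₂c₂ ln(T_f/T₂) = 196.272 × ln(316.98/272) = 30.04 J/K.
ΔS_total = -26.97 + 30.04 = 3.07 J/K.

ΔS_total = 3.07 J/K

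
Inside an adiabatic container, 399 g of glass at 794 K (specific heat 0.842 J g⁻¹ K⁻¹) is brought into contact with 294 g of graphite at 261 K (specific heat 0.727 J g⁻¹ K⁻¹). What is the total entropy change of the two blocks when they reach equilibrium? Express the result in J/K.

Energy balance: T_f = (m₁c₁T₁ + m₂c₂T₂)/(m₁c₁ + m₂c₂) = 586.75 K.
ΔS₁ = m₁c₁ ln(T_f/T₁) = 335.958 × ln(586.75/794) = -101.6 J/K.
ΔS₂ = m₂c₂ ln(T_f/T₂) = 213.738 × ln(586.75/261) = 173.1 J/K.
ΔS_total = -101.6 + 173.1 = 71.5 J/K.

ΔS_total = 71.5 J/K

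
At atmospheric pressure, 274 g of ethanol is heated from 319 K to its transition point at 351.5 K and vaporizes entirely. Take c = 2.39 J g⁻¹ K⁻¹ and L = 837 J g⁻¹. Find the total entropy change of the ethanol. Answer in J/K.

Warming step: ΔS₁ = m c ln(T_tr/T_i) = 274 × 2.39 × ln(351.5/319) = 63.53 J/K.
Phase change: ΔS₂ = +mL/T_tr = 274 × 837 / 351.5 = 652.5 J/K.
ΔS_total = (63.53) + (652.5) = 716 J/K.

ΔS = 716 J/K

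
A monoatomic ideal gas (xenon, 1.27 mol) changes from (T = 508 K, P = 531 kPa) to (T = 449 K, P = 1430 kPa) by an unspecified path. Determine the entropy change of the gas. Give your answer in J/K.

ΔS = -13.7 J/K

ΔS = nC_p ln(T₂/T₁) − nR ln(P₂/P₁), with C_p = 5R/2 = 20.79 J mol⁻¹ K⁻¹ for a monoatomic ideal gas.
ΔS = 1.27 × [20.79 × ln(449/508) − 8.314 × ln(1430/531)] = -13.7 J/K.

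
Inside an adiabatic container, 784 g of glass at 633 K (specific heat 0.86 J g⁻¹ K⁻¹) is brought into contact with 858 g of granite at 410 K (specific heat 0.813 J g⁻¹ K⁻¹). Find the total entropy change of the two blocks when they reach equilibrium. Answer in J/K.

Energy balance: T_f = (m₁c₁T₁ + m₂c₂T₂)/(m₁c₁ + m₂c₂) = 519.61 K.
ΔS₁ = m₁c₁ ln(T_f/T₁) = 674.24 × ln(519.61/633) = -133.1 J/K.
ΔS₂ = m₂c₂ ln(T_f/T₂) = 697.554 × ln(519.61/410) = 165.3 J/K.
ΔS_total = -133.1 + 165.3 = 32.2 J/K.

ΔS_total = 32.2 J/K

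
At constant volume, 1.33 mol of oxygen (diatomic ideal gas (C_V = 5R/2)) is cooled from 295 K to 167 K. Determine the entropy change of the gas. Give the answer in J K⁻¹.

At constant volume, ΔS = nC_V ln(T₂/T₁) with C_V = 5R/2 = 20.79 J mol⁻¹ K⁻¹.
ΔS = 1.33 × 20.79 × ln(167/295) = -15.7 J/K.

ΔS = -15.7 J/K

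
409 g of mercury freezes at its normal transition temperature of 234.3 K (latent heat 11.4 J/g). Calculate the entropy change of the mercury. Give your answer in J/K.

ΔS = -19.9 J/K

Heat released by the substance: Q = −mL = −409 × 11.4 = −4662.6 J.
At constant T, ΔS = Q_rev/T = −4662.6 / 234.3 = -19.9 J/K.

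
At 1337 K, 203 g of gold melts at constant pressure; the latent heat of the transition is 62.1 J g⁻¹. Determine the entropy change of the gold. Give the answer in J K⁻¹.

Heat absorbed by the substance: Q = mL = 203 × 62.1 = 12606.3 J.
At constant T, ΔS = Q_rev/T = 12606.3 / 1337 = 9.43 J/K.

ΔS = 9.43 J/K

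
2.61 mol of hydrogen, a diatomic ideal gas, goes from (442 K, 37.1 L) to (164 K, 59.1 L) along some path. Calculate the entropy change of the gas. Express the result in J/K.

ΔS = -43.7 J/K

Entropy is a state function: ΔS = nC_V ln(T₂/T₁) + nR ln(V₂/V₁), with C_V = 5R/2 = 20.79 J mol⁻¹ K⁻¹ for a diatomic ideal gas.
ΔS = 2.61 × [20.79 × ln(164/442) + 8.314 × ln(59.1/37.1)] = -43.7 J/K.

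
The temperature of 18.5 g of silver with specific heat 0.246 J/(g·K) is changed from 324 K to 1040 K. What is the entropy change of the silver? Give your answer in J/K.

ΔS = 5.31 J/K

ΔS = ∫dQ_rev/T = m c ln(T₂/T₁) = 18.5 × 0.246 × ln(1040/324) = 5.31 J/K.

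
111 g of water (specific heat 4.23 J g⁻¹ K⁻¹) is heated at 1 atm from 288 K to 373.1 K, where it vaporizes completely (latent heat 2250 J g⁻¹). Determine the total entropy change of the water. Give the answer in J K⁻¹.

ΔS = 791 J/K

Warming step: ΔS₁ = m c ln(T_tr/T_i) = 111 × 4.23 × ln(373.1/288) = 121.6 J/K.
Phase change: ΔS₂ = +mL/T_tr = 111 × 2250 / 373.1 = 669.4 J/K.
ΔS_total = (121.6) + (669.4) = 791 J/K.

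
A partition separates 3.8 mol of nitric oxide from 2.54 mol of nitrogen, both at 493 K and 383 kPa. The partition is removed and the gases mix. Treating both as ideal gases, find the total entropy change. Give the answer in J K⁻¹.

ΔS_mix = 35.5 J/K

Mole fractions: x_A = 3.8/6.34 = 0.599, x_B = 0.401.
ΔS_mix = −R(n_A ln x_A + n_B ln x_B) = −8.314 × (3.8 ln 0.599 + 2.54 ln 0.401) = 35.5 J/K.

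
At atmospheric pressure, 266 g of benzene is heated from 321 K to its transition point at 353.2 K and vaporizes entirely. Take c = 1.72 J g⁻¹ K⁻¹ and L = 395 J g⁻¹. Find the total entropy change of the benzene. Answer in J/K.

ΔS = 341 J/K

Warming step: ΔS₁ = m c ln(T_tr/T_i) = 266 × 1.72 × ln(353.2/321) = 43.74 J/K.
Phase change: ΔS₂ = +mL/T_tr = 266 × 395 / 353.2 = 297.5 J/K.
ΔS_total = (43.74) + (297.5) = 341 J/K.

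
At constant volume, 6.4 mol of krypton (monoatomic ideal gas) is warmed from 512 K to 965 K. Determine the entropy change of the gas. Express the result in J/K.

At constant volume, ΔS = nC_V ln(T₂/T₁) with C_V = 3R/2 = 12.47 J mol⁻¹ K⁻¹.
ΔS = 6.4 × 12.47 × ln(965/512) = 50.6 J/K.

ΔS = 50.6 J/K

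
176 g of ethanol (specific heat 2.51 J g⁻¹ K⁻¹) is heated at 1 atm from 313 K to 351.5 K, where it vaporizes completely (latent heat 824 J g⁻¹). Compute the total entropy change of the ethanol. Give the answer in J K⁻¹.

ΔS = 464 J/K

Warming step: ΔS₁ = m c ln(T_tr/T_i) = 176 × 2.51 × ln(351.5/313) = 51.25 J/K.
Phase change: ΔS₂ = +mL/T_tr = 176 × 824 / 351.5 = 412.6 J/K.
ΔS_total = (51.25) + (412.6) = 464 J/K.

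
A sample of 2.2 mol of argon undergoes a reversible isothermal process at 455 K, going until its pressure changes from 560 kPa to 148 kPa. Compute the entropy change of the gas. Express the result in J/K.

ΔS_gas = 24.3 J/K

For an isothermal ideal gas ΔS_gas = nR ln(P₁/P₂) = 2.2 × 8.314 × ln(560/148) = 24.3 J/K.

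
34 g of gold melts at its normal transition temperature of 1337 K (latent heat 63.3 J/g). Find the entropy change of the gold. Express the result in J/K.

Heat absorbed by the substance: Q = mL = 34 × 63.3 = 2152.2 J.
At constant T, ΔS = Q_rev/T = 2152.2 / 1337 = 1.61 J/K.

ΔS = 1.61 J/K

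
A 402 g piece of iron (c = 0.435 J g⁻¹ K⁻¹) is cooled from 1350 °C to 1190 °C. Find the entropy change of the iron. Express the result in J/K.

ΔS = -18.1 J/K

In kelvin: T₁ = 1623.15 K, T₂ = 1463.15 K. ΔS = ∫dQ_rev/T = m c ln(T₂/T₁) = 402 × 0.435 × ln(1463.15/1623.15) = -18.1 J/K.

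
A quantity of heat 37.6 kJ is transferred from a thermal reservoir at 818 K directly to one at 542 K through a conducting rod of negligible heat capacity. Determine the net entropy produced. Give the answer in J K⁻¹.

ΔS_hot = −Q/T_H = −37600/818 = -45.97 J/K and ΔS_cold = +Q/T_C = 37600/542 = 69.37 J/K.
ΔS_total = -45.97 + 69.37 = 23.4 J/K, positive as the second law requires.

ΔS_total = 23.4 J/K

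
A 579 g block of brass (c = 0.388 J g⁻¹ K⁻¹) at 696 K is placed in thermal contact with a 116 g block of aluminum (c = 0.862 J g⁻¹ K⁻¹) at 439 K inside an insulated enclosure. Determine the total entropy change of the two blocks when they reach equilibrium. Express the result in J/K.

ΔS_total = 6.89 J/K

Energy balance: T_f = (m₁c₁T₁ + m₂c₂T₂)/(m₁c₁ + m₂c₂) = 616.84 K.
ΔS₁ = m₁c₁ ln(T_f/T₁) = 224.652 × ln(616.84/696) = -27.12 J/K.
ΔS₂ = m₂c₂ ln(T_f/T₂) = 99.992 × ln(616.84/439) = 34.01 J/K.
ΔS_total = -27.12 + 34.01 = 6.89 J/K.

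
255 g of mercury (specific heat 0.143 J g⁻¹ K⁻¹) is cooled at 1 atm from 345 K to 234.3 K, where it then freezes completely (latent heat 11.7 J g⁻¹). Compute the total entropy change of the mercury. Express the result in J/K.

Cooling step: ΔS₁ = m c ln(T_tr/T_i) = 255 × 0.143 × ln(234.3/345) = -14.11 J/K.
Phase change: ΔS₂ = −mL/T_tr = −255 × 11.7 / 234.3 = -12.73 J/K.
ΔS_total = (-14.11) + (-12.73) = -26.8 J/K.

ΔS = -26.8 J/K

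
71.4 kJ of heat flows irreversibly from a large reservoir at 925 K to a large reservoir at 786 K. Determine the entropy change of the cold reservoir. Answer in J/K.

ΔS_cold = 90.8 J/K

The cold reservoir gains heat Q, so ΔS_cold = +Q/T_C = 71400/786 = 90.8 J/K.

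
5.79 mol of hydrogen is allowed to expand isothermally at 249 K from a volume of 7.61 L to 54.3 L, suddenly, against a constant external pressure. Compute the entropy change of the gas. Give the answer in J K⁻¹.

ΔS_gas = 94.6 J/K

Entropy is a state function, so ΔS_gas depends only on the end states.
For an isothermal ideal gas ΔS_gas = nR ln(V₂/V₁) = 5.79 × 8.314 × ln(54.3/7.61) = 94.6 J/K.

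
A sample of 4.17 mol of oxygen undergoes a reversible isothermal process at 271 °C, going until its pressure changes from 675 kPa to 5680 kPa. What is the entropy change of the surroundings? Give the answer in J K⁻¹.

ΔS_surr = 73.8 J/K

For an isothermal ideal gas ΔS_gas = nR ln(P₁/P₂) = 4.17 × 8.314 × ln(675/5680) = -73.8 J/K.
The process is reversible, so ΔS_surr = −ΔS_gas = 73.8 J/K and ΔS_universe = 0.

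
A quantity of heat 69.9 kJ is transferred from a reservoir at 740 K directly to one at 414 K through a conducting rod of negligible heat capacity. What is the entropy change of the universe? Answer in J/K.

ΔS_total = 74.4 J/K

ΔS_hot = −Q/T_H = −69900/740 = -94.459 J/K and ΔS_cold = +Q/T_C = 69900/414 = 168.84 J/K.
ΔS_total = -94.459 + 168.84 = 74.4 J/K, positive as the second law requires.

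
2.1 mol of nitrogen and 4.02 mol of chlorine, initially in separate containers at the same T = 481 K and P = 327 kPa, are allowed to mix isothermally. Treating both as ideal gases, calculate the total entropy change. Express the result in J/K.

Mole fractions: x_A = 2.1/6.12 = 0.343, x_B = 0.657.
ΔS_mix = −R(n_A ln x_A + n_B ln x_B) = −8.314 × (2.1 ln 0.343 + 4.02 ln 0.657) = 32.7 J/K.

ΔS_mix = 32.7 J/K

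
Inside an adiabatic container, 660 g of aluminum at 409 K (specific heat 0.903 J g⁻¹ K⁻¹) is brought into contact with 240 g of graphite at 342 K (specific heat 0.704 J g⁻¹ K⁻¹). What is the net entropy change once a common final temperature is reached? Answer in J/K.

Energy balance: T_f = (m₁c₁T₁ + m₂c₂T₂)/(m₁c₁ + m₂c₂) = 394.2 K.
ΔS₁ = m₁c₁ ln(T_f/T₁) = 595.98 × ln(394.2/409) = -21.96 J/K.
ΔS₂ = m₂c₂ ln(T_f/T₂) = 168.96 × ln(394.2/342) = 24 J/K.
ΔS_total = -21.96 + 24 = 2.04 J/K.

ΔS_total = 2.04 J/K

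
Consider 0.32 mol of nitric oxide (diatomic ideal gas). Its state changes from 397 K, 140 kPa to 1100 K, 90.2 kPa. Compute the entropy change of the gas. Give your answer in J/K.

ΔS = nC_p ln(T₂/T₁) − nR ln(P₂/P₁), with C_p = 7R/2 = 29.1 J mol⁻¹ K⁻¹ for a diatomic ideal gas.
ΔS = 0.32 × [29.1 × ln(1100/397) − 8.314 × ln(90.2/140)] = 10.7 J/K.

ΔS = 10.7 J/K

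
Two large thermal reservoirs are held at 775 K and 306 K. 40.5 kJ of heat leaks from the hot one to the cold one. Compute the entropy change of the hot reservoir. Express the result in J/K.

ΔS_hot = -52.3 J/K

The hot reservoir loses heat Q, so ΔS_hot = −Q/T_H = −40500/775 = -52.3 J/K.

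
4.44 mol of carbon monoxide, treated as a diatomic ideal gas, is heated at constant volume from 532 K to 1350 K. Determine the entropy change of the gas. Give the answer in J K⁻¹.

At constant volume, ΔS = nC_V ln(T₂/T₁) with C_V = 5R/2 = 20.79 J mol⁻¹ K⁻¹.
ΔS = 4.44 × 20.79 × ln(1350/532) = 85.9 J/K.

ΔS = 85.9 J/K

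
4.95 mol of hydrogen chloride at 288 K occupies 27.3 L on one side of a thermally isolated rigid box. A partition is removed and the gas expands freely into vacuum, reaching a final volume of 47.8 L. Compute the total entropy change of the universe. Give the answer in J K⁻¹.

For an ideal gas in free expansion Q = 0 and W = 0, so T is unchanged.
Entropy is a state function; using a reversible isothermal path, ΔS_gas = nR ln(V₂/V₁) = 4.95 × 8.314 × ln(47.8/27.3) = 23.1 J/K.
The insulated surroundings exchange no heat, so ΔS_surr = 0 and ΔS_universe = ΔS_gas.

ΔS_universe = 23.1 J/K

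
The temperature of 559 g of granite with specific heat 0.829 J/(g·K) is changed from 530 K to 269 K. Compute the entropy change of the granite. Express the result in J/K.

ΔS = ∫dQ_rev/T = m c ln(T₂/T₁) = 559 × 0.829 × ln(269/530) = -314 J/K.

ΔS = -314 J/K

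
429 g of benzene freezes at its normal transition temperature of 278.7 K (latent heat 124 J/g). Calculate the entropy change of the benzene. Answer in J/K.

Heat released by the substance: Q = −mL = −429 × 124 = −53196 J.
At constant T, ΔS = Q_rev/T = −53196 / 278.7 = -191 J/K.

ΔS = -191 J/K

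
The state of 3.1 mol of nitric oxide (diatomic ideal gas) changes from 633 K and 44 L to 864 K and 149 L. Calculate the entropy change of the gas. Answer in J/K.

Entropy is a state function: ΔS = nC_V ln(T₂/T₁) + nR ln(V₂/V₁), with C_V = 5R/2 = 20.79 J mol⁻¹ K⁻¹ for a diatomic ideal gas.
ΔS = 3.1 × [20.79 × ln(864/633) + 8.314 × ln(149/44)] = 51.5 J/K.

ΔS = 51.5 J/K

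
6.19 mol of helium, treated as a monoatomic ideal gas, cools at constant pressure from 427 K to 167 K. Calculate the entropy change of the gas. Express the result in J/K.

At constant pressure, ΔS = nC_p ln(T₂/T₁) with C_p = 5R/2 = 20.79 J mol⁻¹ K⁻¹.
ΔS = 6.19 × 20.79 × ln(167/427) = -121 J/K.

ΔS = -121 J/K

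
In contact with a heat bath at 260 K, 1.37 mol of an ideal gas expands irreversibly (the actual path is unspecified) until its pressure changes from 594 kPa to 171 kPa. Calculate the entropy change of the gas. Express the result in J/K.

Entropy is a state function, so ΔS_gas depends only on the end states.
For an isothermal ideal gas ΔS_gas = nR ln(P₁/P₂) = 1.37 × 8.314 × ln(594/171) = 14.2 J/K.

ΔS_gas = 14.2 J/K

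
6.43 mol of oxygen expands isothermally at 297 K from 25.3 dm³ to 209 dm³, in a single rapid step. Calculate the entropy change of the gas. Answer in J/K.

ΔS_gas = 113 J/K

Entropy is a state function, so ΔS_gas depends only on the end states.
For an isothermal ideal gas ΔS_gas = nR ln(V₂/V₁) = 6.43 × 8.314 × ln(209/25.3) = 113 J/K.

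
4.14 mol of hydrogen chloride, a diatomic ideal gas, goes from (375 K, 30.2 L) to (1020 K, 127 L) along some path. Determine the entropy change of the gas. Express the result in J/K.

ΔS = 136 J/K

Entropy is a state function: ΔS = nC_V ln(T₂/T₁) + nR ln(V₂/V₁), with C_V = 5R/2 = 20.79 J mol⁻¹ K⁻¹ for a diatomic ideal gas.
ΔS = 4.14 × [20.79 × ln(1020/375) + 8.314 × ln(127/30.2)] = 136 J/K.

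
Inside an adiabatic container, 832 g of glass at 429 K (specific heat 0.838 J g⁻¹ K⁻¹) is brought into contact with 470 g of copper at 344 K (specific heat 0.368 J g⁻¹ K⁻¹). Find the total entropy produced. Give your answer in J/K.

Energy balance: T_f = (m₁c₁T₁ + m₂c₂T₂)/(m₁c₁ + m₂c₂) = 412.11 K.
ΔS₁ = m₁c₁ ln(T_f/T₁) = 697.216 × ln(412.11/429) = -28.01 J/K.
ΔS₂ = m₂c₂ ln(T_f/T₂) = 172.96 × ln(412.11/344) = 31.24 J/K.
ΔS_total = -28.01 + 31.24 = 3.23 J/K.

ΔS_total = 3.23 J/K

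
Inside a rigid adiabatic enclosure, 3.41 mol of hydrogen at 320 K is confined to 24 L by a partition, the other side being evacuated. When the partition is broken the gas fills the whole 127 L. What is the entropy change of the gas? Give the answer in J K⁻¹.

ΔS_gas = 47.2 J/K

For an ideal gas in free expansion Q = 0 and W = 0, so T is unchanged.
Entropy is a state function; using a reversible isothermal path, ΔS_gas = nR ln(V₂/V₁) = 3.41 × 8.314 × ln(127/24) = 47.2 J/K.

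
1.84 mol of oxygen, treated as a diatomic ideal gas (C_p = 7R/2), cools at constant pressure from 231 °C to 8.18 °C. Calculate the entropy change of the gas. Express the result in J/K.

ΔS = -31.2 J/K

In kelvin: T₁ = 504.15 K, T₂ = 281.33 K. At constant pressure, ΔS = nC_p ln(T₂/T₁) with C_p = 7R/2 = 29.1 J mol⁻¹ K⁻¹.
ΔS = 1.84 × 29.1 × ln(281.33/504.15) = -31.2 J/K.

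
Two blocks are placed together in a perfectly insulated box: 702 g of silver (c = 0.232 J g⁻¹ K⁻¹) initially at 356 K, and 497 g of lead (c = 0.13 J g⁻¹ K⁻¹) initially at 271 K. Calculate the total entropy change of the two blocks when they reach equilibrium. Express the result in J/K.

ΔS_total = 1.65 J/K

Energy balance: T_f = (m₁c₁T₁ + m₂c₂T₂)/(m₁c₁ + m₂c₂) = 331.86 K.
ΔS₁ = m₁c₁ ln(T_f/T₁) = 162.864 × ln(331.86/356) = -11.44 J/K.
ΔS₂ = m₂c₂ ln(T_f/T₂) = 64.61 × ln(331.86/271) = 13.09 J/K.
ΔS_total = -11.44 + 13.09 = 1.65 J/K.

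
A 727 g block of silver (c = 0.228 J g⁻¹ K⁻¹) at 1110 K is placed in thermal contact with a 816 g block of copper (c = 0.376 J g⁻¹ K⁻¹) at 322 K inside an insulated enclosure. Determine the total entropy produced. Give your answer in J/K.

ΔS_total = 87.7 J/K

Energy balance: T_f = (m₁c₁T₁ + m₂c₂T₂)/(m₁c₁ + m₂c₂) = 598.39 K.
ΔS₁ = m₁c₁ ln(T_f/T₁) = 165.756 × ln(598.39/1110) = -102.4 J/K.
ΔS₂ = m₂c₂ ln(T_f/T₂) = 306.816 × ln(598.39/322) = 190.1 J/K.
ΔS_total = -102.4 + 190.1 = 87.7 J/K.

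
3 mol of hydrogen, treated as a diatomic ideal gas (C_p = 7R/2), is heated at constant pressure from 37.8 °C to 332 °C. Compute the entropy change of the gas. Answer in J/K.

In kelvin: T₁ = 310.95 K, T₂ = 605.15 K. At constant pressure, ΔS = nC_p ln(T₂/T₁) with C_p = 7R/2 = 29.1 J mol⁻¹ K⁻¹.
ΔS = 3 × 29.1 × ln(605.15/310.95) = 58.1 J/K.

ΔS = 58.1 J/K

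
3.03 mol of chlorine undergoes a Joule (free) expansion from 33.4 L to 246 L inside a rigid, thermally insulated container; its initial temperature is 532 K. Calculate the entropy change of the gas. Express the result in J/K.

For an ideal gas in free expansion Q = 0 and W = 0, so T is unchanged.
Entropy is a state function; using a reversible isothermal path, ΔS_gas = nR ln(V₂/V₁) = 3.03 × 8.314 × ln(246/33.4) = 50.3 J/K.

ΔS_gas = 50.3 J/K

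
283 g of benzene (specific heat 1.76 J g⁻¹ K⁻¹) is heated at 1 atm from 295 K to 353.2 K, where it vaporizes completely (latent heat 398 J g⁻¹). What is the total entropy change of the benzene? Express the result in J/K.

Warming step: ΔS₁ = m c ln(T_tr/T_i) = 283 × 1.76 × ln(353.2/295) = 89.68 J/K.
Phase change: ΔS₂ = +mL/T_tr = 283 × 398 / 353.2 = 318.9 J/K.
ΔS_total = (89.68) + (318.9) = 409 J/K.

ΔS = 409 J/K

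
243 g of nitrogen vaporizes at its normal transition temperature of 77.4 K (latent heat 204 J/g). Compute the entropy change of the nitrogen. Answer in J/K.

ΔS = 640 J/K

Heat absorbed by the substance: Q = mL = 243 × 204 = 49572 J.
At constant T, ΔS = Q_rev/T = 49572 / 77.4 = 640 J/K.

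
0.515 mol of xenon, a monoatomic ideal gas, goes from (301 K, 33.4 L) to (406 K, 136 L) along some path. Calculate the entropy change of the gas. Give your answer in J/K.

Entropy is a state function: ΔS = nC_V ln(T₂/T₁) + nR ln(V₂/V₁), with C_V = 3R/2 = 12.47 J mol⁻¹ K⁻¹ for a monoatomic ideal gas.
ΔS = 0.515 × [12.47 × ln(406/301) + 8.314 × ln(136/33.4)] = 7.93 J/K.

ΔS = 7.93 J/K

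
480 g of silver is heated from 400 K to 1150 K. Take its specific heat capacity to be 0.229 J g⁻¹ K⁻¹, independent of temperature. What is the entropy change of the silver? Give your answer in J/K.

ΔS = ∫dQ_rev/T = m c ln(T₂/T₁) = 480 × 0.229 × ln(1150/400) = 116 J/K.

ΔS = 116 J/K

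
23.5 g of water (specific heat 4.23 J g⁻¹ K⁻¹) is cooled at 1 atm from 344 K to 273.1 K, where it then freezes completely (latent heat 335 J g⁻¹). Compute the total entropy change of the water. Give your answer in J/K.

ΔS = -51.8 J/K

Cooling step: ΔS₁ = m c ln(T_tr/T_i) = 23.5 × 4.23 × ln(273.1/344) = -22.94 J/K.
Phase change: ΔS₂ = −mL/T_tr = −23.5 × 335 / 273.1 = -28.83 J/K.
ΔS_total = (-22.94) + (-28.83) = -51.8 J/K.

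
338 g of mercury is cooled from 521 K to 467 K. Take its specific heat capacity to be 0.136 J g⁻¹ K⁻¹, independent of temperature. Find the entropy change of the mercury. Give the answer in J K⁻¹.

ΔS = -5.03 J/K

ΔS = ∫dQ_rev/T = m c ln(T₂/T₁) = 338 × 0.136 × ln(467/521) = -5.03 J/K.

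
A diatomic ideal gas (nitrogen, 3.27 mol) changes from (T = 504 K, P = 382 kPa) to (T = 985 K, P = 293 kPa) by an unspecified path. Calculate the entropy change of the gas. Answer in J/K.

ΔS = 71 J/K

ΔS = nC_p ln(T₂/T₁) − nR ln(P₂/P₁), with C_p = 7R/2 = 29.1 J mol⁻¹ K⁻¹ for a diatomic ideal gas.
ΔS = 3.27 × [29.1 × ln(985/504) − 8.314 × ln(293/382)] = 71 J/K.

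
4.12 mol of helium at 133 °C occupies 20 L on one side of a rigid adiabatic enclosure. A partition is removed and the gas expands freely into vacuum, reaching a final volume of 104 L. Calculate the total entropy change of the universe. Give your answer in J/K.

No heat is exchanged and no work is done, so the ideal-gas temperature stays constant.
Entropy is a state function; using a reversible isothermal path, ΔS_gas = nR ln(V₂/V₁) = 4.12 × 8.314 × ln(104/20) = 56.5 J/K.
The insulated surroundings exchange no heat, so ΔS_surr = 0 and ΔS_universe = ΔS_gas.

ΔS_universe = 56.5 J/K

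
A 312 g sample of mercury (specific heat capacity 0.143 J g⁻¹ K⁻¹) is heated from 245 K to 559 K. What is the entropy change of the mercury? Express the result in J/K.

ΔS = ∫dQ_rev/T = m c ln(T₂/T₁) = 312 × 0.143 × ln(559/245) = 36.8 J/K.

ΔS = 36.8 J/K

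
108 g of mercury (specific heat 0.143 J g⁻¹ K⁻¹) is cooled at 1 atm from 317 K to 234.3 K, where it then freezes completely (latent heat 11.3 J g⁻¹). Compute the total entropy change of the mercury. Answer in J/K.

Cooling step: ΔS₁ = m c ln(T_tr/T_i) = 108 × 0.143 × ln(234.3/317) = -4.669 J/K.
Phase change: ΔS₂ = −mL/T_tr = −108 × 11.3 / 234.3 = -5.209 J/K.
ΔS_total = (-4.669) + (-5.209) = -9.88 J/K.

ΔS = -9.88 J/K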